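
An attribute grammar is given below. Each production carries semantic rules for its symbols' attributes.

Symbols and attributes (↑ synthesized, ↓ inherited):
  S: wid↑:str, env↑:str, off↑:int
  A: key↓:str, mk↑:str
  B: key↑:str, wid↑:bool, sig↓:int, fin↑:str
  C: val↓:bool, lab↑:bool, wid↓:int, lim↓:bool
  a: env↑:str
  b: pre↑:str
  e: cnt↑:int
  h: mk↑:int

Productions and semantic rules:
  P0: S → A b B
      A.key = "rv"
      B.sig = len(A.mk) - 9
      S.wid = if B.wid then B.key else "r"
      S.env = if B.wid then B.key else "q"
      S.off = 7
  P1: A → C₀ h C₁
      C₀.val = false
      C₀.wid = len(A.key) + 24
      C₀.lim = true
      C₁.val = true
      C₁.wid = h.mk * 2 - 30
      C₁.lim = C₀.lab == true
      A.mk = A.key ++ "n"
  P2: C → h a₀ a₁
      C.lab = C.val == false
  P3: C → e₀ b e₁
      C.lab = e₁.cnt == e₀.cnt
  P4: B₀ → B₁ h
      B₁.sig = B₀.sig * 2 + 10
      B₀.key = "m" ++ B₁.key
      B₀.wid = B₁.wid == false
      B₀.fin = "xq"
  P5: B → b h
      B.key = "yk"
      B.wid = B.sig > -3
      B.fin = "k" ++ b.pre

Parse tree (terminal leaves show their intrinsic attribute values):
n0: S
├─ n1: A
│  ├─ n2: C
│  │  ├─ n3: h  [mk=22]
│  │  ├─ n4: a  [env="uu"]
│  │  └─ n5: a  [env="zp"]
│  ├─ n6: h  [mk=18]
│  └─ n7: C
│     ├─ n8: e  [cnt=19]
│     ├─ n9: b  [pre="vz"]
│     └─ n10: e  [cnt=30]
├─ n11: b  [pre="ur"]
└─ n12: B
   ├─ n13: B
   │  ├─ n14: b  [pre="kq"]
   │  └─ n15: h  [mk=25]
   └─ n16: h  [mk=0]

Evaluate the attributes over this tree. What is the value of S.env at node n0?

"q"

1. n1.key = "rv"  ["rv"]
2. n2.val = false  [false]
3. n2.wid = 26  [len(A.key) + 24]
4. n2.lim = true  [true]
5. n3.mk = 22  [terminal]
6. n4.env = "uu"  [terminal]
7. n5.env = "zp"  [terminal]
8. n2.lab = true  [C.val == false]
9. n6.mk = 18  [terminal]
10. n7.val = true  [true]
11. n7.wid = 6  [h.mk * 2 - 30]
12. n7.lim = true  [C₀.lab == true]
13. n8.cnt = 19  [terminal]
14. n9.pre = "vz"  [terminal]
15. n10.cnt = 30  [terminal]
16. n7.lab = false  [e₁.cnt == e₀.cnt]
17. n1.mk = "rvn"  [A.key ++ "n"]
18. n11.pre = "ur"  [terminal]
19. n12.sig = -6  [len(A.mk) - 9]
20. n13.sig = -2  [B₀.sig * 2 + 10]
21. n14.pre = "kq"  [terminal]
22. n15.mk = 25  [terminal]
23. n13.key = "yk"  ["yk"]
24. n13.wid = true  [B.sig > -3]
25. n13.fin = "kkq"  ["k" ++ b.pre]
26. n16.mk = 0  [terminal]
27. n12.key = "myk"  ["m" ++ B₁.key]
28. n12.wid = false  [B₁.wid == false]
29. n12.fin = "xq"  ["xq"]
30. n0.wid = "r"  [if B.wid then B.key else "r"]
31. n0.env = "q"  [if B.wid then B.key else "q"]
32. n0.off = 7  [7]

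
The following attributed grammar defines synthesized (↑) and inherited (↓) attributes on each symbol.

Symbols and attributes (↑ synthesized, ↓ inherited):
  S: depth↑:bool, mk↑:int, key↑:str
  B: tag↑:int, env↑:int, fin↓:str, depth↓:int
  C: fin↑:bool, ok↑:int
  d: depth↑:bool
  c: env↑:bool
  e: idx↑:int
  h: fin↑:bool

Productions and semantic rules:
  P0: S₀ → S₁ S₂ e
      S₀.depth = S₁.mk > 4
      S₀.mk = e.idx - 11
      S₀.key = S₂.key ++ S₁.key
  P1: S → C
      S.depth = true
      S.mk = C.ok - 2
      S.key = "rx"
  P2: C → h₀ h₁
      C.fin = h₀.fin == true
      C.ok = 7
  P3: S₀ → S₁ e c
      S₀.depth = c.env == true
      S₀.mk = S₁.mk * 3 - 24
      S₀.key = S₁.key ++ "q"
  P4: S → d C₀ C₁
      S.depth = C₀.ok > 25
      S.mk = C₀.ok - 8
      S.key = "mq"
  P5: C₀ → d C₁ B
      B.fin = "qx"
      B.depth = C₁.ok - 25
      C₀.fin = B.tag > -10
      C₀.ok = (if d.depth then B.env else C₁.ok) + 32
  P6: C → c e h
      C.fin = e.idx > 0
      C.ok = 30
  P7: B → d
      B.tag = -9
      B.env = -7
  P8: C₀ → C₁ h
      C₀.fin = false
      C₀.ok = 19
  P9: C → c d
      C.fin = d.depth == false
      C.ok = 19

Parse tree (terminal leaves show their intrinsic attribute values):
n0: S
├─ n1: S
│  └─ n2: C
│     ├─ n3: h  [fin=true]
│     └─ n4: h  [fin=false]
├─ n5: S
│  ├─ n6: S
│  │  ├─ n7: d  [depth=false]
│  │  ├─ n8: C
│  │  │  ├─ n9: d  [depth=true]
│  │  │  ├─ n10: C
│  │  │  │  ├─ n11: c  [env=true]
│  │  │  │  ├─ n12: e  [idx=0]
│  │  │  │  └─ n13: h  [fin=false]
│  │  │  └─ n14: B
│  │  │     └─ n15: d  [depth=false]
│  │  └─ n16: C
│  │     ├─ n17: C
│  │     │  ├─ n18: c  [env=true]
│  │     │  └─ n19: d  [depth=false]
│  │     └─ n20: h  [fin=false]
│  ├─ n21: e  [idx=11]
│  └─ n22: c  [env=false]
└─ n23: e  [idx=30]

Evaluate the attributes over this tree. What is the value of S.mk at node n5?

27

1. n3.fin = true  [terminal]
2. n4.fin = false  [terminal]
3. n2.fin = true  [h₀.fin == true]
4. n2.ok = 7  [7]
5. n1.depth = true  [true]
6. n1.mk = 5  [C.ok - 2]
7. n1.key = "rx"  ["rx"]
8. n7.depth = false  [terminal]
9. n9.depth = true  [terminal]
10. n11.env = true  [terminal]
11. n12.idx = 0  [terminal]
12. n13.fin = false  [terminal]
13. n10.fin = false  [e.idx > 0]
14. n10.ok = 30  [30]
15. n14.fin = "qx"  ["qx"]
16. n14.depth = 5  [C₁.ok - 25]
17. n15.depth = false  [terminal]
18. n14.tag = -9  [-9]
19. n14.env = -7  [-7]
20. n8.fin = true  [B.tag > -10]
21. n8.ok = 25  [(if d.depth then B.env else C₁.ok) + 32]
22. n18.env = true  [terminal]
23. n19.depth = false  [terminal]
24. n17.fin = true  [d.depth == false]
25. n17.ok = 19  [19]
26. n20.fin = false  [terminal]
27. n16.fin = false  [false]
28. n16.ok = 19  [19]
29. n6.depth = false  [C₀.ok > 25]
30. n6.mk = 17  [C₀.ok - 8]
31. n6.key = "mq"  ["mq"]
32. n21.idx = 11  [terminal]
33. n22.env = false  [terminal]
34. n5.depth = false  [c.env == true]
35. n5.mk = 27  [S₁.mk * 3 - 24]
36. n5.key = "mqq"  [S₁.key ++ "q"]
37. n23.idx = 30  [terminal]
38. n0.depth = true  [S₁.mk > 4]
39. n0.mk = 19  [e.idx - 11]
40. n0.key = "mqqrx"  [S₂.key ++ S₁.key]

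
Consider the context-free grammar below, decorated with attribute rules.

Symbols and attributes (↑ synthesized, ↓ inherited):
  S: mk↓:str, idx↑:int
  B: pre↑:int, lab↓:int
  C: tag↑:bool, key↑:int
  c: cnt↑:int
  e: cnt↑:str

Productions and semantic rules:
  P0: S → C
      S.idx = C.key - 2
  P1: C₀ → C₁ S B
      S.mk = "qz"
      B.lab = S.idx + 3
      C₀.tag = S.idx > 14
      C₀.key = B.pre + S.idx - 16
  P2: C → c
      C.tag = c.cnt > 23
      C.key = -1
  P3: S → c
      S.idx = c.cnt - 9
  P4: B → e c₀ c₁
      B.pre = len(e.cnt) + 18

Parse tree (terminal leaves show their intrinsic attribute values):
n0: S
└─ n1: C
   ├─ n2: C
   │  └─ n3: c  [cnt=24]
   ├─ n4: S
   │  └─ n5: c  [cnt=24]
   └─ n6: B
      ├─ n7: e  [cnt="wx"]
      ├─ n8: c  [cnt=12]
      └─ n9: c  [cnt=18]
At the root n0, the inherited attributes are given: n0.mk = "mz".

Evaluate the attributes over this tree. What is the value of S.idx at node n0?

17

1. n0.mk = "mz"  [given at root]
2. n3.cnt = 24  [terminal]
3. n2.tag = true  [c.cnt > 23]
4. n2.key = -1  [-1]
5. n4.mk = "qz"  ["qz"]
6. n5.cnt = 24  [terminal]
7. n4.idx = 15  [c.cnt - 9]
8. n6.lab = 18  [S.idx + 3]
9. n7.cnt = "wx"  [terminal]
10. n8.cnt = 12  [terminal]
11. n9.cnt = 18  [terminal]
12. n6.pre = 20  [len(e.cnt) + 18]
13. n1.tag = true  [S.idx > 14]
14. n1.key = 19  [B.pre + S.idx - 16]
15. n0.idx = 17  [C.key - 2]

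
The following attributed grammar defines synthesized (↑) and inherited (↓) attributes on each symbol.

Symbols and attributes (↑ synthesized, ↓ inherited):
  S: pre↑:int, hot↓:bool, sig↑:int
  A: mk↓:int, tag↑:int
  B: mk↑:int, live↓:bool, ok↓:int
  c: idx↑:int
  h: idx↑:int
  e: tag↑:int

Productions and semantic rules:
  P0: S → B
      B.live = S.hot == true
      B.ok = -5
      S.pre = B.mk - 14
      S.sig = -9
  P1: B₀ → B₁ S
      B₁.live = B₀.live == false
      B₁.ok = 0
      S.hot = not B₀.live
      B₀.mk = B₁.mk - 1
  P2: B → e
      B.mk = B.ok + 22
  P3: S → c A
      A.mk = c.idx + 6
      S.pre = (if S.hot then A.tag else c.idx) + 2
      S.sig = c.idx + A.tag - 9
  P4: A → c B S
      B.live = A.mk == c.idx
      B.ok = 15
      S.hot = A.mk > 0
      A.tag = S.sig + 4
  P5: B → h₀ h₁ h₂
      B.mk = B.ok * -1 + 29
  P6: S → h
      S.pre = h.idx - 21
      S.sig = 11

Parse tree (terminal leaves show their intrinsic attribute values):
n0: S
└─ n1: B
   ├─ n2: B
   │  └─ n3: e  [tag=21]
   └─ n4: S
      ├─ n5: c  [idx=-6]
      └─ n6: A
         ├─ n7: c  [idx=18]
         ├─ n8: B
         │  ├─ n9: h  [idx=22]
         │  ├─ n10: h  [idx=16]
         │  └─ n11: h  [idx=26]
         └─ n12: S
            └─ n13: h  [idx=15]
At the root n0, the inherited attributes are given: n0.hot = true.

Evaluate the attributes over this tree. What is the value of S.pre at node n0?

1. n0.hot = true  [given at root]
2. n1.live = true  [S.hot == true]
3. n1.ok = -5  [-5]
4. n2.live = false  [B₀.live == false]
5. n2.ok = 0  [0]
6. n3.tag = 21  [terminal]
7. n2.mk = 22  [B.ok + 22]
8. n4.hot = false  [not B₀.live]
9. n5.idx = -6  [terminal]
10. n6.mk = 0  [c.idx + 6]
11. n7.idx = 18  [terminal]
12. n8.live = false  [A.mk == c.idx]
13. n8.ok = 15  [15]
14. n9.idx = 22  [terminal]
15. n10.idx = 16  [terminal]
16. n11.idx = 26  [terminal]
17. n8.mk = 14  [B.ok * -1 + 29]
18. n12.hot = false  [A.mk > 0]
19. n13.idx = 15  [terminal]
20. n12.pre = -6  [h.idx - 21]
21. n12.sig = 11  [11]
22. n6.tag = 15  [S.sig + 4]
23. n4.pre = -4  [(if S.hot then A.tag else c.idx) + 2]
24. n4.sig = 0  [c.idx + A.tag - 9]
25. n1.mk = 21  [B₁.mk - 1]
26. n0.pre = 7  [B.mk - 14]
27. n0.sig = -9  [-9]

7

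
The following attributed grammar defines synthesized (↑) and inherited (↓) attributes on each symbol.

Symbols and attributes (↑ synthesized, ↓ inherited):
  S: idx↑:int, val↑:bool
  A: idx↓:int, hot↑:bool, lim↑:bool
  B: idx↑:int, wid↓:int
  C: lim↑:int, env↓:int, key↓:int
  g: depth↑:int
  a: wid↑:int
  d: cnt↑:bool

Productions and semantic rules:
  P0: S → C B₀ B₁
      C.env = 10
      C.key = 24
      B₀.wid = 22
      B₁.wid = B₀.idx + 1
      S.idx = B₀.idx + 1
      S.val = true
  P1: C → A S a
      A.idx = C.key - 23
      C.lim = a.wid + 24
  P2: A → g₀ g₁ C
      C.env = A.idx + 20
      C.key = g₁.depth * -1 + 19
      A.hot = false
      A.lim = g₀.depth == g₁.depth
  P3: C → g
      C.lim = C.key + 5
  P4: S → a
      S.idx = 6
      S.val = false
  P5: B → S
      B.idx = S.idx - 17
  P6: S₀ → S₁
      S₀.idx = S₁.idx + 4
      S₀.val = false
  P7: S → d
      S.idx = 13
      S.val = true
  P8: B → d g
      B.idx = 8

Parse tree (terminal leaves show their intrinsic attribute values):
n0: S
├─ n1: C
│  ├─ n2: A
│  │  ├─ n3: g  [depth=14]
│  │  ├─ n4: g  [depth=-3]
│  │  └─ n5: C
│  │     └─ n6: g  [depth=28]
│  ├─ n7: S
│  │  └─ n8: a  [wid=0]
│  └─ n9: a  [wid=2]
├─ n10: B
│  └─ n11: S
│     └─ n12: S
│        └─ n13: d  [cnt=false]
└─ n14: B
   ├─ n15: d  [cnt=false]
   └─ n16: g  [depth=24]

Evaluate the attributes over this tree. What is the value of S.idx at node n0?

1. n1.env = 10  [10]
2. n1.key = 24  [24]
3. n2.idx = 1  [C.key - 23]
4. n3.depth = 14  [terminal]
5. n4.depth = -3  [terminal]
6. n5.env = 21  [A.idx + 20]
7. n5.key = 22  [g₁.depth * -1 + 19]
8. n6.depth = 28  [terminal]
9. n5.lim = 27  [C.key + 5]
10. n2.hot = false  [false]
11. n2.lim = false  [g₀.depth == g₁.depth]
12. n8.wid = 0  [terminal]
13. n7.idx = 6  [6]
14. n7.val = false  [false]
15. n9.wid = 2  [terminal]
16. n1.lim = 26  [a.wid + 24]
17. n10.wid = 22  [22]
18. n13.cnt = false  [terminal]
19. n12.idx = 13  [13]
20. n12.val = true  [true]
21. n11.idx = 17  [S₁.idx + 4]
22. n11.val = false  [false]
23. n10.idx = 0  [S.idx - 17]
24. n14.wid = 1  [B₀.idx + 1]
25. n15.cnt = false  [terminal]
26. n16.depth = 24  [terminal]
27. n14.idx = 8  [8]
28. n0.idx = 1  [B₀.idx + 1]
29. n0.val = true  [true]

1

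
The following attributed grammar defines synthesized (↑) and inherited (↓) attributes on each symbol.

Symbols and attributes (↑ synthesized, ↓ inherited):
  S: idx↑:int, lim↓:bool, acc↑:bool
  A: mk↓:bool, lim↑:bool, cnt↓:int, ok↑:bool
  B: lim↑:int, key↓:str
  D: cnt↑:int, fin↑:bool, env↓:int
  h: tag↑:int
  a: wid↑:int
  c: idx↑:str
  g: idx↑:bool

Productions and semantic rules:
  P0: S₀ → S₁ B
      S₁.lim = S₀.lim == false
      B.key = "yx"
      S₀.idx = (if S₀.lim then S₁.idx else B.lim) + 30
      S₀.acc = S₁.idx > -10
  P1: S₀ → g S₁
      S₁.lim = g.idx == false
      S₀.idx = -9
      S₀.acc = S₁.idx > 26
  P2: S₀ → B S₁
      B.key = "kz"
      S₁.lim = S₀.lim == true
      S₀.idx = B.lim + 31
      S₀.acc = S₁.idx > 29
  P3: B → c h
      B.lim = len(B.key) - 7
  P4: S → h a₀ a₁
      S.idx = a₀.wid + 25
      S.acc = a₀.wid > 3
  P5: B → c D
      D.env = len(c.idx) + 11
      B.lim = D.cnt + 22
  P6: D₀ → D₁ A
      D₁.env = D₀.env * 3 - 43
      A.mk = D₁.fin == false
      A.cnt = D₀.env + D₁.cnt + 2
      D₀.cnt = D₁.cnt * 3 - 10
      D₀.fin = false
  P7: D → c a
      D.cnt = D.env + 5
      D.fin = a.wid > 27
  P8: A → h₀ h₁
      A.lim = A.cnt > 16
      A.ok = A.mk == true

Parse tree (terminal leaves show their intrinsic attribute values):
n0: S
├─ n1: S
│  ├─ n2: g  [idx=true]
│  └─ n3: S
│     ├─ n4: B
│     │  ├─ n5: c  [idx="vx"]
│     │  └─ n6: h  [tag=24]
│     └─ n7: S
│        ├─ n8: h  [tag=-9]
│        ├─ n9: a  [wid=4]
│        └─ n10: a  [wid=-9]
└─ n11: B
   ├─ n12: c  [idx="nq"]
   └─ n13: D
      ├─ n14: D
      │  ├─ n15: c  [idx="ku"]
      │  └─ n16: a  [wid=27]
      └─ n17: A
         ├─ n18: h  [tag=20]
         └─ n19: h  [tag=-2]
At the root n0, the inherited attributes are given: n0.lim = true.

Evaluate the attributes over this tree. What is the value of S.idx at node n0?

1. n0.lim = true  [given at root]
2. n1.lim = false  [S₀.lim == false]
3. n2.idx = true  [terminal]
4. n3.lim = false  [g.idx == false]
5. n4.key = "kz"  ["kz"]
6. n5.idx = "vx"  [terminal]
7. n6.tag = 24  [terminal]
8. n4.lim = -5  [len(B.key) - 7]
9. n7.lim = false  [S₀.lim == true]
10. n8.tag = -9  [terminal]
11. n9.wid = 4  [terminal]
12. n10.wid = -9  [terminal]
13. n7.idx = 29  [a₀.wid + 25]
14. n7.acc = true  [a₀.wid > 3]
15. n3.idx = 26  [B.lim + 31]
16. n3.acc = false  [S₁.idx > 29]
17. n1.idx = -9  [-9]
18. n1.acc = false  [S₁.idx > 26]
19. n11.key = "yx"  ["yx"]
20. n12.idx = "nq"  [terminal]
21. n13.env = 13  [len(c.idx) + 11]
22. n14.env = -4  [D₀.env * 3 - 43]
23. n15.idx = "ku"  [terminal]
24. n16.wid = 27  [terminal]
25. n14.cnt = 1  [D.env + 5]
26. n14.fin = false  [a.wid > 27]
27. n17.mk = true  [D₁.fin == false]
28. n17.cnt = 16  [D₀.env + D₁.cnt + 2]
29. n18.tag = 20  [terminal]
30. n19.tag = -2  [terminal]
31. n17.lim = false  [A.cnt > 16]
32. n17.ok = true  [A.mk == true]
33. n13.cnt = -7  [D₁.cnt * 3 - 10]
34. n13.fin = false  [false]
35. n11.lim = 15  [D.cnt + 22]
36. n0.idx = 21  [(if S₀.lim then S₁.idx else B.lim) + 30]
37. n0.acc = true  [S₁.idx > -10]

21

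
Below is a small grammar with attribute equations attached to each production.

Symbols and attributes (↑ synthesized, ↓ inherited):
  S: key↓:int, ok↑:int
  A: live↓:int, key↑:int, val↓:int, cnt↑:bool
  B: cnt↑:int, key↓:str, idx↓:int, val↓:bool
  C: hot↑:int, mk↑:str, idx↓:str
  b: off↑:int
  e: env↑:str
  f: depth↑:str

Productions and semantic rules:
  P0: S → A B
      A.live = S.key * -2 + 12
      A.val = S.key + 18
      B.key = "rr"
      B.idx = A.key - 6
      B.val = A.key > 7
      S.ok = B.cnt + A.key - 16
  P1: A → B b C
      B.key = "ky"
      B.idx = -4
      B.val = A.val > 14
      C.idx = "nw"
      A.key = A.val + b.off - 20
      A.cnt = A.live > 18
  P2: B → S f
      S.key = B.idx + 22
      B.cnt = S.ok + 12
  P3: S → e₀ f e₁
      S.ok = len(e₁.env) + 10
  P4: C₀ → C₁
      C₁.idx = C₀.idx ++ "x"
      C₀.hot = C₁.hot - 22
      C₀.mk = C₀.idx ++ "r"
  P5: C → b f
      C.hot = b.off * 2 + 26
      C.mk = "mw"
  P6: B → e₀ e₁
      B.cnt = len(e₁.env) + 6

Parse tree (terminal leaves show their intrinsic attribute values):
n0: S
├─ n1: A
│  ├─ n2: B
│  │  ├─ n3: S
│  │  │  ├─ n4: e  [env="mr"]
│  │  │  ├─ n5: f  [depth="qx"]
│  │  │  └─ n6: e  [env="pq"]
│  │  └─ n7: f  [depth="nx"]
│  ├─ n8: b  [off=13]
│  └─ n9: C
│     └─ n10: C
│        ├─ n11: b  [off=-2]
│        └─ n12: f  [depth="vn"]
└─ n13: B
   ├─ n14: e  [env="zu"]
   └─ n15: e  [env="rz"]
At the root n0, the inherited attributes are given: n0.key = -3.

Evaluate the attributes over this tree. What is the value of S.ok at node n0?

0

1. n0.key = -3  [given at root]
2. n1.live = 18  [S.key * -2 + 12]
3. n1.val = 15  [S.key + 18]
4. n2.key = "ky"  ["ky"]
5. n2.idx = -4  [-4]
6. n2.val = true  [A.val > 14]
7. n3.key = 18  [B.idx + 22]
8. n4.env = "mr"  [terminal]
9. n5.depth = "qx"  [terminal]
10. n6.env = "pq"  [terminal]
11. n3.ok = 12  [len(e₁.env) + 10]
12. n7.depth = "nx"  [terminal]
13. n2.cnt = 24  [S.ok + 12]
14. n8.off = 13  [terminal]
15. n9.idx = "nw"  ["nw"]
16. n10.idx = "nwx"  [C₀.idx ++ "x"]
17. n11.off = -2  [terminal]
18. n12.depth = "vn"  [terminal]
19. n10.hot = 22  [b.off * 2 + 26]
20. n10.mk = "mw"  ["mw"]
21. n9.hot = 0  [C₁.hot - 22]
22. n9.mk = "nwr"  [C₀.idx ++ "r"]
23. n1.key = 8  [A.val + b.off - 20]
24. n1.cnt = false  [A.live > 18]
25. n13.key = "rr"  ["rr"]
26. n13.idx = 2  [A.key - 6]
27. n13.val = true  [A.key > 7]
28. n14.env = "zu"  [terminal]
29. n15.env = "rz"  [terminal]
30. n13.cnt = 8  [len(e₁.env) + 6]
31. n0.ok = 0  [B.cnt + A.key - 16]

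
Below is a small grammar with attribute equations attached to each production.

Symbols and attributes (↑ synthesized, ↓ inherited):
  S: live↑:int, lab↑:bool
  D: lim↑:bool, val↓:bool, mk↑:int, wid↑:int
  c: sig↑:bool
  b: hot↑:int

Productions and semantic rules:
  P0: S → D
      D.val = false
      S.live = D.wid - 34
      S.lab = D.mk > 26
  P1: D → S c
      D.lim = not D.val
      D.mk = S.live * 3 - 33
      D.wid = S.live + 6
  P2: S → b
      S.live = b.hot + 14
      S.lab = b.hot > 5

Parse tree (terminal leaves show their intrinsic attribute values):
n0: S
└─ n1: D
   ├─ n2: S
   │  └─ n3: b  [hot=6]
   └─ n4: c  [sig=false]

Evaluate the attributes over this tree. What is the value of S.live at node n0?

-8

1. n1.val = false  [false]
2. n3.hot = 6  [terminal]
3. n2.live = 20  [b.hot + 14]
4. n2.lab = true  [b.hot > 5]
5. n4.sig = false  [terminal]
6. n1.lim = true  [not D.val]
7. n1.mk = 27  [S.live * 3 - 33]
8. n1.wid = 26  [S.live + 6]
9. n0.live = -8  [D.wid - 34]
10. n0.lab = true  [D.mk > 26]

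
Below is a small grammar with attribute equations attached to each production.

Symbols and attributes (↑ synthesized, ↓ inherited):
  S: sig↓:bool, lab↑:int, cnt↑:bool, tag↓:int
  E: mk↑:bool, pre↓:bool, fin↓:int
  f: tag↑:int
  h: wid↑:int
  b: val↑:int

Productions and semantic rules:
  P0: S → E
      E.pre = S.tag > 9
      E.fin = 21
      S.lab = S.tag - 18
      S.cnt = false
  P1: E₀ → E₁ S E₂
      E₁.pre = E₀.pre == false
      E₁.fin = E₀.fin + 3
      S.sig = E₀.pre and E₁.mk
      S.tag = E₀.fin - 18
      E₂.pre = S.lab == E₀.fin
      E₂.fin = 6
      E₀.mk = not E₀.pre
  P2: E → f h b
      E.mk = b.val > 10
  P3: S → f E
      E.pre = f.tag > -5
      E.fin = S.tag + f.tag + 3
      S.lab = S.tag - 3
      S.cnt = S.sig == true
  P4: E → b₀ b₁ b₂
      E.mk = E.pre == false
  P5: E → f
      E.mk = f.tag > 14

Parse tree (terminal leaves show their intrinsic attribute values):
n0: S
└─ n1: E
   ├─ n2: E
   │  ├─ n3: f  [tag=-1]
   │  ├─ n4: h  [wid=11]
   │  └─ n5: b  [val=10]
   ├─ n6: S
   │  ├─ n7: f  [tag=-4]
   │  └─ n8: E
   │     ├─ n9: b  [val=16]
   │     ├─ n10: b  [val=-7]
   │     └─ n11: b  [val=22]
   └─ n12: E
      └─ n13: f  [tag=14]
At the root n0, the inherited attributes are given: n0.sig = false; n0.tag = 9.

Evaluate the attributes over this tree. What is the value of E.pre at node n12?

1. n0.sig = false  [given at root]
2. n0.tag = 9  [given at root]
3. n1.pre = false  [S.tag > 9]
4. n1.fin = 21  [21]
5. n2.pre = true  [E₀.pre == false]
6. n2.fin = 24  [E₀.fin + 3]
7. n3.tag = -1  [terminal]
8. n4.wid = 11  [terminal]
9. n5.val = 10  [terminal]
10. n2.mk = false  [b.val > 10]
11. n6.sig = false  [E₀.pre and E₁.mk]
12. n6.tag = 3  [E₀.fin - 18]
13. n7.tag = -4  [terminal]
14. n8.pre = true  [f.tag > -5]
15. n8.fin = 2  [S.tag + f.tag + 3]
16. n9.val = 16  [terminal]
17. n10.val = -7  [terminal]
18. n11.val = 22  [terminal]
19. n8.mk = false  [E.pre == false]
20. n6.lab = 0  [S.tag - 3]
21. n6.cnt = false  [S.sig == true]
22. n12.pre = false  [S.lab == E₀.fin]
23. n12.fin = 6  [6]
24. n13.tag = 14  [terminal]
25. n12.mk = false  [f.tag > 14]
26. n1.mk = true  [not E₀.pre]
27. n0.lab = -9  [S.tag - 18]
28. n0.cnt = false  [false]

false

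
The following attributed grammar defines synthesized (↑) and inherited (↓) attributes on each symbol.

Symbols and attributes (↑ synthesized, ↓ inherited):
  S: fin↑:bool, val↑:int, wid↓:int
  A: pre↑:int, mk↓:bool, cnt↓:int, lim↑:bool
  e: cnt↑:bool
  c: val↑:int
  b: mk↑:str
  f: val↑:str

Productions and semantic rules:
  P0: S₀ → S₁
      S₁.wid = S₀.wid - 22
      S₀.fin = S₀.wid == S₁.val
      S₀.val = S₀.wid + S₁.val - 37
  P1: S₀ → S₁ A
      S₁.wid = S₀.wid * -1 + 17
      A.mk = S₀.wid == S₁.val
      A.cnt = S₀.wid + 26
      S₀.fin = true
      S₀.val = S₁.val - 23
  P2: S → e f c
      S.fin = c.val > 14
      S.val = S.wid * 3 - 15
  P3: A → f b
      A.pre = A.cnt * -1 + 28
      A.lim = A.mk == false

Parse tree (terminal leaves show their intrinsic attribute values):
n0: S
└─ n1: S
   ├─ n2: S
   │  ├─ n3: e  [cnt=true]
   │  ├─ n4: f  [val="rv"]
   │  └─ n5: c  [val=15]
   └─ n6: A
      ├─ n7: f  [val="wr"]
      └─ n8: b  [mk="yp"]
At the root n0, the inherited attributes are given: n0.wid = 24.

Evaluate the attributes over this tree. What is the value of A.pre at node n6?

0

1. n0.wid = 24  [given at root]
2. n1.wid = 2  [S₀.wid - 22]
3. n2.wid = 15  [S₀.wid * -1 + 17]
4. n3.cnt = true  [terminal]
5. n4.val = "rv"  [terminal]
6. n5.val = 15  [terminal]
7. n2.fin = true  [c.val > 14]
8. n2.val = 30  [S.wid * 3 - 15]
9. n6.mk = false  [S₀.wid == S₁.val]
10. n6.cnt = 28  [S₀.wid + 26]
11. n7.val = "wr"  [terminal]
12. n8.mk = "yp"  [terminal]
13. n6.pre = 0  [A.cnt * -1 + 28]
14. n6.lim = true  [A.mk == false]
15. n1.fin = true  [true]
16. n1.val = 7  [S₁.val - 23]
17. n0.fin = false  [S₀.wid == S₁.val]
18. n0.val = -6  [S₀.wid + S₁.val - 37]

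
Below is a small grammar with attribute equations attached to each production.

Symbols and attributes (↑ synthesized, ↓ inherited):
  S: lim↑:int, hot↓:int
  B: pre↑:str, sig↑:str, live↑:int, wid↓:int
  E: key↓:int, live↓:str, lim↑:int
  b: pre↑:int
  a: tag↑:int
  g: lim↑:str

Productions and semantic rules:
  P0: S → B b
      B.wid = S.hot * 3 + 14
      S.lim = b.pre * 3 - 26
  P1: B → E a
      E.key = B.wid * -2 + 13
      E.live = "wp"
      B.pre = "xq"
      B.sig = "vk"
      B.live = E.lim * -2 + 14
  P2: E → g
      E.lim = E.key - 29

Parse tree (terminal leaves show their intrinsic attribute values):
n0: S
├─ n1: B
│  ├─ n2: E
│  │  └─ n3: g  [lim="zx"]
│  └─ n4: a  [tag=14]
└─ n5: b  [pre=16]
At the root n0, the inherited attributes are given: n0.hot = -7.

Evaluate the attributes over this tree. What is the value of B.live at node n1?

18

1. n0.hot = -7  [given at root]
2. n1.wid = -7  [S.hot * 3 + 14]
3. n2.key = 27  [B.wid * -2 + 13]
4. n2.live = "wp"  ["wp"]
5. n3.lim = "zx"  [terminal]
6. n2.lim = -2  [E.key - 29]
7. n4.tag = 14  [terminal]
8. n1.pre = "xq"  ["xq"]
9. n1.sig = "vk"  ["vk"]
10. n1.live = 18  [E.lim * -2 + 14]
11. n5.pre = 16  [terminal]
12. n0.lim = 22  [b.pre * 3 - 26]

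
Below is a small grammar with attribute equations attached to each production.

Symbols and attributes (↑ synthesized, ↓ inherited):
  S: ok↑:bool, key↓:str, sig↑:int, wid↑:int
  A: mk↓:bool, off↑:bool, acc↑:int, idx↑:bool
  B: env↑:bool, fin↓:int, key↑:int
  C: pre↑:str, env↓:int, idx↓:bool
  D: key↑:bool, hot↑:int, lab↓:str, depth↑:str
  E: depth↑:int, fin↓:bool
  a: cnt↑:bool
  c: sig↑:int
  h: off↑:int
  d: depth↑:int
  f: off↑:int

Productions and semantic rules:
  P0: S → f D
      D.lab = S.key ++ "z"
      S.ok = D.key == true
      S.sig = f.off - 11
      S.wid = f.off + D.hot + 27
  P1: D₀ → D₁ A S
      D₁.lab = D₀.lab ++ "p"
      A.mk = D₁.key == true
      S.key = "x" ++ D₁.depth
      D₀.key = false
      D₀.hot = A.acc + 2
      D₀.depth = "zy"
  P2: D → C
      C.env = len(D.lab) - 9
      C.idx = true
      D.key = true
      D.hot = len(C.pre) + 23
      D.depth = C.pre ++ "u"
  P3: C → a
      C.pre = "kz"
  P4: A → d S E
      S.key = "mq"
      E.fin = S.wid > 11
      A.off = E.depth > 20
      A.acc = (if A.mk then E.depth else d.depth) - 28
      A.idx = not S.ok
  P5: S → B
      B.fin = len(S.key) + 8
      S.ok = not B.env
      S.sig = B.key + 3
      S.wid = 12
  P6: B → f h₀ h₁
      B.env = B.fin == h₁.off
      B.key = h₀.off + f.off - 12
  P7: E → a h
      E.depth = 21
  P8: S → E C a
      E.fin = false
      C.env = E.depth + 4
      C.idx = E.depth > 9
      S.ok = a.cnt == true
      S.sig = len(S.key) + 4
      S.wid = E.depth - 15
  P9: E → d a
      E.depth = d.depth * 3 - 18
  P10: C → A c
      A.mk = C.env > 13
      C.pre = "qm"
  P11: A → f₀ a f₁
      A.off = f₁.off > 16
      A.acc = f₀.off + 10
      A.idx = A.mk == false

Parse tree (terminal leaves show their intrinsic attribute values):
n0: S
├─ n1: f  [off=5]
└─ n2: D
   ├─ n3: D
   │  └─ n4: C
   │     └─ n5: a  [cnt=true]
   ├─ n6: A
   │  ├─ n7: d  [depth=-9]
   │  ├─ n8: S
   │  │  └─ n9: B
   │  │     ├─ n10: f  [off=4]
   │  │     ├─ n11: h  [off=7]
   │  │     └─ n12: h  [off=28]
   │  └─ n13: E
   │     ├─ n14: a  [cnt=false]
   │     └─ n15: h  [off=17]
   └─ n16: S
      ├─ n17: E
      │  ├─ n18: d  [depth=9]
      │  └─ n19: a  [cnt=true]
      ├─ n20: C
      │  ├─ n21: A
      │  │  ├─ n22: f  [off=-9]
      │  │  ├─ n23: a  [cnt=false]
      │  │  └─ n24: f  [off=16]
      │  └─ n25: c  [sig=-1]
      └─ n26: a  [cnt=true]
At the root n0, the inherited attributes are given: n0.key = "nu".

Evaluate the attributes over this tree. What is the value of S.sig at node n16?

1. n0.key = "nu"  [given at root]
2. n1.off = 5  [terminal]
3. n2.lab = "nuz"  [S.key ++ "z"]
4. n3.lab = "nuzp"  [D₀.lab ++ "p"]
5. n4.env = -5  [len(D.lab) - 9]
6. n4.idx = true  [true]
7. n5.cnt = true  [terminal]
8. n4.pre = "kz"  ["kz"]
9. n3.key = true  [true]
10. n3.hot = 25  [len(C.pre) + 23]
11. n3.depth = "kzu"  [C.pre ++ "u"]
12. n6.mk = true  [D₁.key == true]
13. n7.depth = -9  [terminal]
14. n8.key = "mq"  ["mq"]
15. n9.fin = 10  [len(S.key) + 8]
16. n10.off = 4  [terminal]
17. n11.off = 7  [terminal]
18. n12.off = 28  [terminal]
19. n9.env = false  [B.fin == h₁.off]
20. n9.key = -1  [h₀.off + f.off - 12]
21. n8.ok = true  [not B.env]
22. n8.sig = 2  [B.key + 3]
23. n8.wid = 12  [12]
24. n13.fin = true  [S.wid > 11]
25. n14.cnt = false  [terminal]
26. n15.off = 17  [terminal]
27. n13.depth = 21  [21]
28. n6.off = true  [E.depth > 20]
29. n6.acc = -7  [(if A.mk then E.depth else d.depth) - 28]
30. n6.idx = false  [not S.ok]
31. n16.key = "xkzu"  ["x" ++ D₁.depth]
32. n17.fin = false  [false]
33. n18.depth = 9  [terminal]
34. n19.cnt = true  [terminal]
35. n17.depth = 9  [d.depth * 3 - 18]
36. n20.env = 13  [E.depth + 4]
37. n20.idx = false  [E.depth > 9]
38. n21.mk = false  [C.env > 13]
39. n22.off = -9  [terminal]
40. n23.cnt = false  [terminal]
41. n24.off = 16  [terminal]
42. n21.off = false  [f₁.off > 16]
43. n21.acc = 1  [f₀.off + 10]
44. n21.idx = true  [A.mk == false]
45. n25.sig = -1  [terminal]
46. n20.pre = "qm"  ["qm"]
47. n26.cnt = true  [terminal]
48. n16.ok = true  [a.cnt == true]
49. n16.sig = 8  [len(S.key) + 4]
50. n16.wid = -6  [E.depth - 15]
51. n2.key = false  [false]
52. n2.hot = -5  [A.acc + 2]
53. n2.depth = "zy"  ["zy"]
54. n0.ok = false  [D.key == true]
55. n0.sig = -6  [f.off - 11]
56. n0.wid = 27  [f.off + D.hot + 27]

8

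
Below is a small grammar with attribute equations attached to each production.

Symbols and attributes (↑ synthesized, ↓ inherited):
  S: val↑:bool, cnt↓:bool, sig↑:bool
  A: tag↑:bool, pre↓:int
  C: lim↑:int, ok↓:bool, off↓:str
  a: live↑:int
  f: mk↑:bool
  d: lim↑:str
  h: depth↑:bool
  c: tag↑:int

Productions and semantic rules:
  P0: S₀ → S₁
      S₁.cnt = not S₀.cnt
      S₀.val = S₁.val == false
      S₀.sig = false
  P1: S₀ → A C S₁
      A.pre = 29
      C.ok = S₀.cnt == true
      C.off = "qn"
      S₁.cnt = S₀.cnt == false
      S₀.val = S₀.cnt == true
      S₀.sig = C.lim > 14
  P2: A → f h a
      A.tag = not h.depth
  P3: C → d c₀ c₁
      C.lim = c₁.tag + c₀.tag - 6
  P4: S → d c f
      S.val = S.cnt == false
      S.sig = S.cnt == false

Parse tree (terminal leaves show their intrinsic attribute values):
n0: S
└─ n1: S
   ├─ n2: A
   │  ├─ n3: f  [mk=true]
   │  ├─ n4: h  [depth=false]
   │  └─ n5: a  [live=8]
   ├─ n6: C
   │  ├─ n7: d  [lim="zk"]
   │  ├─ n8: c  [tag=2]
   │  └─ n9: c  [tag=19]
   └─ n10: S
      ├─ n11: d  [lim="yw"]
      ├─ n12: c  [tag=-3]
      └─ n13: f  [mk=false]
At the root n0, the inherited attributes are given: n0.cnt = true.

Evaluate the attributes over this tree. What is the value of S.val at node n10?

false

1. n0.cnt = true  [given at root]
2. n1.cnt = false  [not S₀.cnt]
3. n2.pre = 29  [29]
4. n3.mk = true  [terminal]
5. n4.depth = false  [terminal]
6. n5.live = 8  [terminal]
7. n2.tag = true  [not h.depth]
8. n6.ok = false  [S₀.cnt == true]
9. n6.off = "qn"  ["qn"]
10. n7.lim = "zk"  [terminal]
11. n8.tag = 2  [terminal]
12. n9.tag = 19  [terminal]
13. n6.lim = 15  [c₁.tag + c₀.tag - 6]
14. n10.cnt = true  [S₀.cnt == false]
15. n11.lim = "yw"  [terminal]
16. n12.tag = -3  [terminal]
17. n13.mk = false  [terminal]
18. n10.val = false  [S.cnt == false]
19. n10.sig = false  [S.cnt == false]
20. n1.val = false  [S₀.cnt == true]
21. n1.sig = true  [C.lim > 14]
22. n0.val = true  [S₁.val == false]
23. n0.sig = false  [false]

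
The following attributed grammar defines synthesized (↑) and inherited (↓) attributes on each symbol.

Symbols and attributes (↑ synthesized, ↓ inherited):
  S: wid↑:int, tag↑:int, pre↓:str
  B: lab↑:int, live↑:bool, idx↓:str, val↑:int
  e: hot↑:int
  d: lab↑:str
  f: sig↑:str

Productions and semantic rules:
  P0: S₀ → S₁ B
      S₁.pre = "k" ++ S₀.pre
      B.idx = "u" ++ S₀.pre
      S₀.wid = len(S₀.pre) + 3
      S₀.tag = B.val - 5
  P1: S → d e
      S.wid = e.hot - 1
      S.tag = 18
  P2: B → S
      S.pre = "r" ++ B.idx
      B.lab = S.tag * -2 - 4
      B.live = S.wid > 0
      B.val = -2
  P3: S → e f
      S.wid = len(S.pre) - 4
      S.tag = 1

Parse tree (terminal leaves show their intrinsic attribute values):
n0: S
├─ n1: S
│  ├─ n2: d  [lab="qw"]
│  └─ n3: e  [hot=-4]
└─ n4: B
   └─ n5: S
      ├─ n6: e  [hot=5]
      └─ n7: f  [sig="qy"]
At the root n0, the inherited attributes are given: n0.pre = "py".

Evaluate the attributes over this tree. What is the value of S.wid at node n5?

0

1. n0.pre = "py"  [given at root]
2. n1.pre = "kpy"  ["k" ++ S₀.pre]
3. n2.lab = "qw"  [terminal]
4. n3.hot = -4  [terminal]
5. n1.wid = -5  [e.hot - 1]
6. n1.tag = 18  [18]
7. n4.idx = "upy"  ["u" ++ S₀.pre]
8. n5.pre = "rupy"  ["r" ++ B.idx]
9. n6.hot = 5  [terminal]
10. n7.sig = "qy"  [terminal]
11. n5.wid = 0  [len(S.pre) - 4]
12. n5.tag = 1  [1]
13. n4.lab = -6  [S.tag * -2 - 4]
14. n4.live = false  [S.wid > 0]
15. n4.val = -2  [-2]
16. n0.wid = 5  [len(S₀.pre) + 3]
17. n0.tag = -7  [B.val - 5]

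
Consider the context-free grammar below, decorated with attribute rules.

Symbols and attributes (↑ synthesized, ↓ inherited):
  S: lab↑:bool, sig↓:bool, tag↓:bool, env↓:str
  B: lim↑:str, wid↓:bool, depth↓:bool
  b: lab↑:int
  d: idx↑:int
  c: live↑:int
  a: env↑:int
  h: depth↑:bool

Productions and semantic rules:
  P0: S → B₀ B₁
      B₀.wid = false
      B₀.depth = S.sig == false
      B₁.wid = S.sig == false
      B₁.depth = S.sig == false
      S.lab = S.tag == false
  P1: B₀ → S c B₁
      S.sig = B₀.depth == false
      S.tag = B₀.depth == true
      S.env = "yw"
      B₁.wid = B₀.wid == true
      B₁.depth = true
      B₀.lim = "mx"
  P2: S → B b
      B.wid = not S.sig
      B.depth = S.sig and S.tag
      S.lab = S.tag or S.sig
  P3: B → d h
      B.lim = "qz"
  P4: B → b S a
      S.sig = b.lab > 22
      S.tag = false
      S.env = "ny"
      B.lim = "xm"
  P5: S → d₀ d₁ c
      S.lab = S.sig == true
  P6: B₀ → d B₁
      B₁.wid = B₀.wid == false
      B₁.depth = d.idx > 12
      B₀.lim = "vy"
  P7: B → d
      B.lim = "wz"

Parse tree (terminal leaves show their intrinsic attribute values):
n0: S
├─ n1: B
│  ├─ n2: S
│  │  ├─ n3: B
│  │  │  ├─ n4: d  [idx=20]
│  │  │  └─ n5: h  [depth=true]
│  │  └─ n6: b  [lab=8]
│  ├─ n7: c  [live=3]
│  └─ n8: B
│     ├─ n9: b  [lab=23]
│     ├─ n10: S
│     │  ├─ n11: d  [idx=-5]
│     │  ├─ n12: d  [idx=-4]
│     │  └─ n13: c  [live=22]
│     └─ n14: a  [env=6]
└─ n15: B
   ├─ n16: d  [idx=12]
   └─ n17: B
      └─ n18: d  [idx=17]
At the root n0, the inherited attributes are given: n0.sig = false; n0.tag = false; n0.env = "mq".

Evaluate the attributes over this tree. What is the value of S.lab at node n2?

true

1. n0.sig = false  [given at root]
2. n0.tag = false  [given at root]
3. n0.env = "mq"  [given at root]
4. n1.wid = false  [false]
5. n1.depth = true  [S.sig == false]
6. n2.sig = false  [B₀.depth == false]
7. n2.tag = true  [B₀.depth == true]
8. n2.env = "yw"  ["yw"]
9. n3.wid = true  [not S.sig]
10. n3.depth = false  [S.sig and S.tag]
11. n4.idx = 20  [terminal]
12. n5.depth = true  [terminal]
13. n3.lim = "qz"  ["qz"]
14. n6.lab = 8  [terminal]
15. n2.lab = true  [S.tag or S.sig]
16. n7.live = 3  [terminal]
17. n8.wid = false  [B₀.wid == true]
18. n8.depth = true  [true]
19. n9.lab = 23  [terminal]
20. n10.sig = true  [b.lab > 22]
21. n10.tag = false  [false]
22. n10.env = "ny"  ["ny"]
23. n11.idx = -5  [terminal]
24. n12.idx = -4  [terminal]
25. n13.live = 22  [terminal]
26. n10.lab = true  [S.sig == true]
27. n14.env = 6  [terminal]
28. n8.lim = "xm"  ["xm"]
29. n1.lim = "mx"  ["mx"]
30. n15.wid = true  [S.sig == false]
31. n15.depth = true  [S.sig == false]
32. n16.idx = 12  [terminal]
33. n17.wid = false  [B₀.wid == false]
34. n17.depth = false  [d.idx > 12]
35. n18.idx = 17  [terminal]
36. n17.lim = "wz"  ["wz"]
37. n15.lim = "vy"  ["vy"]
38. n0.lab = true  [S.tag == false]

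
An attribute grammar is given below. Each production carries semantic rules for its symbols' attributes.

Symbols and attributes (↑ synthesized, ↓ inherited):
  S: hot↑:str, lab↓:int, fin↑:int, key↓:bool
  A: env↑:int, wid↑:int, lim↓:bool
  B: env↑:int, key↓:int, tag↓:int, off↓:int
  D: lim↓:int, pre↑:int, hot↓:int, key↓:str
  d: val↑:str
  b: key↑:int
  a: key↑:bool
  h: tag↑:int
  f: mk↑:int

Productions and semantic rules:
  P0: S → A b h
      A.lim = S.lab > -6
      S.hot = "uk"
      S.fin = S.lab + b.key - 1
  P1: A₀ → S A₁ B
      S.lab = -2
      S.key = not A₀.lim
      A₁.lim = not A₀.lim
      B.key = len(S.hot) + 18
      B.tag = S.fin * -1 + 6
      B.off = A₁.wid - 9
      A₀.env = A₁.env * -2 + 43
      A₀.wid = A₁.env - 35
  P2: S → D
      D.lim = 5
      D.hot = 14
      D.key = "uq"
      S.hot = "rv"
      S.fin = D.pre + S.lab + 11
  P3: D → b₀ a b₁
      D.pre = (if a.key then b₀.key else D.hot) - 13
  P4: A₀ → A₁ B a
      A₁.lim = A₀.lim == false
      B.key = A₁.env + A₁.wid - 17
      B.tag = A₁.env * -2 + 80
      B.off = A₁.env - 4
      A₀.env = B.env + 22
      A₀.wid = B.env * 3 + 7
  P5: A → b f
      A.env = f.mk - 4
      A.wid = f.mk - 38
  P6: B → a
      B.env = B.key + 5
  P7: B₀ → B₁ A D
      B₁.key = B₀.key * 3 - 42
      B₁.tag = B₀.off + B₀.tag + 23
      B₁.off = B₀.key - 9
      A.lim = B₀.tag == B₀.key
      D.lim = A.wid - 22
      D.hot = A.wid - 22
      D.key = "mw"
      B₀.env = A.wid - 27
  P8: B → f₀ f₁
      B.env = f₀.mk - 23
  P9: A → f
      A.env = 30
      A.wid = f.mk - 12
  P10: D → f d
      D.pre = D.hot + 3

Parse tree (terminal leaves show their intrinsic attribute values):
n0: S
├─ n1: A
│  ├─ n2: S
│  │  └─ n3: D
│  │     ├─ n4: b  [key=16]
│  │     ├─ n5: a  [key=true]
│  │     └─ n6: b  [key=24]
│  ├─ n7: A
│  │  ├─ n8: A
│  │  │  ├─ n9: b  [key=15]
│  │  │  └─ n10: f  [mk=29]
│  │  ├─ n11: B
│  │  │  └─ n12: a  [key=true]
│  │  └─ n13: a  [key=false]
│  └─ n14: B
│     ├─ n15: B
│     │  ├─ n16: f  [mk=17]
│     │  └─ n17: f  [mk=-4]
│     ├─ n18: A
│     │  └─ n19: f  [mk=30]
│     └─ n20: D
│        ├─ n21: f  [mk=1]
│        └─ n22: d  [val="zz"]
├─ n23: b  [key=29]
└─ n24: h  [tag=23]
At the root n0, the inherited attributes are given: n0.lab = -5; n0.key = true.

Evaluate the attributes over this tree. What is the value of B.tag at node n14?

1. n0.lab = -5  [given at root]
2. n0.key = true  [given at root]
3. n1.lim = true  [S.lab > -6]
4. n2.lab = -2  [-2]
5. n2.key = false  [not A₀.lim]
6. n3.lim = 5  [5]
7. n3.hot = 14  [14]
8. n3.key = "uq"  ["uq"]
9. n4.key = 16  [terminal]
10. n5.key = true  [terminal]
11. n6.key = 24  [terminal]
12. n3.pre = 3  [(if a.key then b₀.key else D.hot) - 13]
13. n2.hot = "rv"  ["rv"]
14. n2.fin = 12  [D.pre + S.lab + 11]
15. n7.lim = false  [not A₀.lim]
16. n8.lim = true  [A₀.lim == false]
17. n9.key = 15  [terminal]
18. n10.mk = 29  [terminal]
19. n8.env = 25  [f.mk - 4]
20. n8.wid = -9  [f.mk - 38]
21. n11.key = -1  [A₁.env + A₁.wid - 17]
22. n11.tag = 30  [A₁.env * -2 + 80]
23. n11.off = 21  [A₁.env - 4]
24. n12.key = true  [terminal]
25. n11.env = 4  [B.key + 5]
26. n13.key = false  [terminal]
27. n7.env = 26  [B.env + 22]
28. n7.wid = 19  [B.env * 3 + 7]
29. n14.key = 20  [len(S.hot) + 18]
30. n14.tag = -6  [S.fin * -1 + 6]
31. n14.off = 10  [A₁.wid - 9]
32. n15.key = 18  [B₀.key * 3 - 42]
33. n15.tag = 27  [B₀.off + B₀.tag + 23]
34. n15.off = 11  [B₀.key - 9]
35. n16.mk = 17  [terminal]
36. n17.mk = -4  [terminal]
37. n15.env = -6  [f₀.mk - 23]
38. n18.lim = false  [B₀.tag == B₀.key]
39. n19.mk = 30  [terminal]
40. n18.env = 30  [30]
41. n18.wid = 18  [f.mk - 12]
42. n20.lim = -4  [A.wid - 22]
43. n20.hot = -4  [A.wid - 22]
44. n20.key = "mw"  ["mw"]
45. n21.mk = 1  [terminal]
46. n22.val = "zz"  [terminal]
47. n20.pre = -1  [D.hot + 3]
48. n14.env = -9  [A.wid - 27]
49. n1.env = -9  [A₁.env * -2 + 43]
50. n1.wid = -9  [A₁.env - 35]
51. n23.key = 29  [terminal]
52. n24.tag = 23  [terminal]
53. n0.hot = "uk"  ["uk"]
54. n0.fin = 23  [S.lab + b.key - 1]

-6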